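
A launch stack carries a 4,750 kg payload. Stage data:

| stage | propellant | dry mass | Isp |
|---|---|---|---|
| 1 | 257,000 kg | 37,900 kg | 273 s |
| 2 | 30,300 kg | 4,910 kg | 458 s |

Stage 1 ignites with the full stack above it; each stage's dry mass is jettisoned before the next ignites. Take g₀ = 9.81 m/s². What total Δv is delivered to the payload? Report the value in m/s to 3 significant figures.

Ignition mass of stage 1 = 257,000+37,900 + 30,300+4,910 + 4,750 = 334,860 kg.
Stage 1: m₀ = 334,860 kg, m_f = 334,860 − 257,000 = 77,860 kg; Δv = 273×9.81×ln(4.301) = 2678.1×1.4588 ≈ 3907 m/s.
Stage 2: m₀ = 39,960 kg, m_f = 39,960 − 30,300 = 9,660 kg; Δv = 458×9.81×ln(4.137) = 4493.0×1.4199 ≈ 6380 m/s.
Total Δv = 3907 + 6380 = 10287 m/s.

Δv ≈ 10300 m/s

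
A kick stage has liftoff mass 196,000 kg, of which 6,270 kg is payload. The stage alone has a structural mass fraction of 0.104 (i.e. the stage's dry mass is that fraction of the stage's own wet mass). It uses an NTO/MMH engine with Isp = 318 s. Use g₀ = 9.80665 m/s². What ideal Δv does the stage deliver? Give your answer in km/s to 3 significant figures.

Δv ≈ 6.30 km/s

Stage wet mass = m₀ − payload = 196,000 − 6,270 = 189,730 kg.
Stage dry mass = ε × stage wet mass = 0.104 × 189,730 = 19,731.9 kg.
Burnout mass m_f = stage dry + payload = 19,731.9 + 6,270 = 26,001.9 kg.
v_e = Isp · g₀ = 318 × 9.80665 = 3118.5 m/s.
By the Tsiolkovsky rocket equation, Δv = v_e · ln(196,000/26,001.9) = 3118.5 × ln(7.538) = 3118.5 × 2.0199 ≈ 6299 m/s.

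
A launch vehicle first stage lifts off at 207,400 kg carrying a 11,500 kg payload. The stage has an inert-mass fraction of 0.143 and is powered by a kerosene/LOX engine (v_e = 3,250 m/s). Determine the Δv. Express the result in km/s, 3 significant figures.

Stage wet mass = m₀ − payload = 207,400 − 11,500 = 195,900 kg.
Stage dry mass = ε × stage wet mass = 0.143 × 195,900 = 28,013.7 kg.
Burnout mass m_f = stage dry + payload = 28,013.7 + 11,500 = 39,513.7 kg.
Δv = v_e · ln(207,400/39,513.7) = 3250.0 × ln(5.249) = 3250.0 × 1.6580 ≈ 5389 m/s.

Δv ≈ 5.39 km/s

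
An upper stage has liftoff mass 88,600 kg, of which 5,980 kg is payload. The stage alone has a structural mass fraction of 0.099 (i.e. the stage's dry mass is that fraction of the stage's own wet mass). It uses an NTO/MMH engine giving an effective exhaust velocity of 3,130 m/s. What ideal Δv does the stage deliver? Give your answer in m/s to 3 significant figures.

Stage wet mass = m₀ − payload = 88,600 − 5,980 = 82,620 kg.
Stage dry mass = ε × stage wet mass = 0.099 × 82,620 = 8,179.38 kg.
Burnout mass m_f = stage dry + payload = 8,179.38 + 5,980 = 14,159.38 kg.
Δv = v_e · ln(88,600/14,159.38) = 3130.0 × ln(6.257) = 3130.0 × 1.8338 ≈ 5740 m/s.

Δv ≈ 5740 m/s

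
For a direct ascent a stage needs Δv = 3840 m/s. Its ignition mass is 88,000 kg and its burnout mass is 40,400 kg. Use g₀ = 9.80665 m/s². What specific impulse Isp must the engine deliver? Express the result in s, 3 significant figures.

ln(m₀/m_f) = ln(88000/40400) = ln(2.178) = 0.7785.
v_e = Δv / ln(m₀/m_f) = 3840 / 0.7785 = 4932.5 m/s.
Isp = v_e / g₀ = 4932.5 / 9.80665 = 503.0 s.

Isp ≈ 503 s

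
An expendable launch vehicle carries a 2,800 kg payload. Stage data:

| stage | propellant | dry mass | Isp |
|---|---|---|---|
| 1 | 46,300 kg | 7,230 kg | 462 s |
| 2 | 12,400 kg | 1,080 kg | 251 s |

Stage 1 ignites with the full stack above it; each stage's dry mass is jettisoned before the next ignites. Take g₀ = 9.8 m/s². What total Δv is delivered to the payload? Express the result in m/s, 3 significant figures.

Δv ≈ 8460 m/s

Ignition mass of stage 1 = 46,300+7,230 + 12,400+1,080 + 2,800 = 69,810 kg.
Stage 1: m₀ = 69,810 kg, m_f = 69,810 − 46,300 = 23,510 kg; Δv = 462×9.8×ln(2.969) = 4527.6×1.0884 ≈ 4928 m/s.
Stage 2: m₀ = 16,280 kg, m_f = 16,280 − 12,400 = 3,880 kg; Δv = 251×9.8×ln(4.196) = 2459.8×1.4341 ≈ 3528 m/s.
Total Δv = 4928 + 3528 = 8456 m/s.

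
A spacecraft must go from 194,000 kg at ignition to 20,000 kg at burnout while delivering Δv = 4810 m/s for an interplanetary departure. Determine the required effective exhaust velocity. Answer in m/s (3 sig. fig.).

v_e ≈ 2120 m/s

ln(m₀/m_f) = ln(194000/20000) = ln(9.7) = 2.2721.
v_e = Δv / ln(m₀/m_f) = 4810 / 2.2721 = 2117.0 m/s.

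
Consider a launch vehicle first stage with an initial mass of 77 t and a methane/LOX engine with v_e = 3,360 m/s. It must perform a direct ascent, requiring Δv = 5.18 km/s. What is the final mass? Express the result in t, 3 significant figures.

m₀/m_f = exp(Δv / v_e) = exp(5180 / 3360.0) = exp(1.5417) = 4.6724.
m_f = m₀ / 4.6724 = 77 / 4.6724 = 16.4798 t.

final mass ≈ 16.5 t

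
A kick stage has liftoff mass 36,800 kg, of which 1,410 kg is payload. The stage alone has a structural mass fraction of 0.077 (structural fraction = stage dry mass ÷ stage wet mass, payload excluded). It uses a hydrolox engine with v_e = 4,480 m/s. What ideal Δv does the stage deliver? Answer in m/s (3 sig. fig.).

Δv ≈ 9790 m/s

Stage wet mass = m₀ − payload = 36,800 − 1,410 = 35,390 kg.
Stage dry mass = ε × stage wet mass = 0.077 × 35,390 = 2,725.03 kg.
Burnout mass m_f = stage dry + payload = 2,725.03 + 1,410 = 4,135.03 kg.
Rocket equation: Δv = v_e · ln(36,800/4,135.03) = 4480.0 × ln(8.9) = 4480.0 × 2.1860 ≈ 9793 m/s.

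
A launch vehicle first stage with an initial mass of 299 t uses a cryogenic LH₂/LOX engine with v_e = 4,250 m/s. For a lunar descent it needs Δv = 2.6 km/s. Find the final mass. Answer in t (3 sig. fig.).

Using Δv = v_e ln(m₀/m_f): m₀/m_f = exp(Δv / v_e) = exp(2600 / 4250.0) = exp(0.6118) = 1.8437.
m_f = m₀ / 1.8437 = 299 / 1.8437 = 162.174 t.

final mass ≈ 162 t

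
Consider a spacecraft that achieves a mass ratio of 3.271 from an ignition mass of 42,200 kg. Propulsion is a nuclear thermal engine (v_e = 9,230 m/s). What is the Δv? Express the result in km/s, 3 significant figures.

Δv ≈ 10.9 km/s

Using Δv = v_e ln(m₀/m_f): Δv = v_e · ln(3.271) = 9230.0 × 1.1851 ≈ 10938.4 m/s.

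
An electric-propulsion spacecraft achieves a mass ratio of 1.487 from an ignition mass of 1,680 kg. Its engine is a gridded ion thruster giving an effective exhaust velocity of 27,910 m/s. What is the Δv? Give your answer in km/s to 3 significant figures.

From the ideal rocket equation, Δv = v_e · ln(1.487) = 27910.0 × 0.3968 ≈ 11073.6 m/s.

Δv ≈ 11.1 km/s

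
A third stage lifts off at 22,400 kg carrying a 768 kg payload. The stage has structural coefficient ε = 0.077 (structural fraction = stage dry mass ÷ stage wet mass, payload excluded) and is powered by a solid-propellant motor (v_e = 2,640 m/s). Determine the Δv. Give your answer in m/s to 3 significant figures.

Stage wet mass = m₀ − payload = 22,400 − 768 = 21,632 kg.
Stage dry mass = ε × stage wet mass = 0.077 × 21,632 = 1,665.66 kg.
Burnout mass m_f = stage dry + payload = 1,665.66 + 768 = 2,433.66 kg.
Rocket equation: Δv = v_e · ln(22,400/2,433.66) = 2640.0 × ln(9.204) = 2640.0 × 2.2197 ≈ 5860 m/s.

Δv ≈ 5860 m/s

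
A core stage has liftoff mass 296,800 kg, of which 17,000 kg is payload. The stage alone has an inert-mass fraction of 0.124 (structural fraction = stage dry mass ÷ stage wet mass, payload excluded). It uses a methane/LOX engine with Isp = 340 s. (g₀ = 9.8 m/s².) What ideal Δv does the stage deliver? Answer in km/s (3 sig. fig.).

Δv ≈ 5.82 km/s

Stage wet mass = m₀ − payload = 296,800 − 17,000 = 279,800 kg.
Stage dry mass = ε × stage wet mass = 0.124 × 279,800 = 34,695.2 kg.
Burnout mass m_f = stage dry + payload = 34,695.2 + 17,000 = 51,695.2 kg.
v_e = Isp · g₀ = 340 × 9.8 = 3332.0 m/s.
Using Δv = v_e ln(m₀/m_f): Δv = v_e · ln(296,800/51,695.2) = 3332.0 × ln(5.741) = 3332.0 × 1.7477 ≈ 5823 m/s.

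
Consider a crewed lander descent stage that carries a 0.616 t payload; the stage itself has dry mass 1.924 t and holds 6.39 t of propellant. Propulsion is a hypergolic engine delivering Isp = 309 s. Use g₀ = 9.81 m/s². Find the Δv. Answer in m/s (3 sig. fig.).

Δv ≈ 3810 m/s

v_e = Isp · g₀ = 309 × 9.81 = 3031.3 m/s.
m₀ = payload + dry + propellant = 0.616 + 1.924 + 6.39 = 8.93 t.
m_f = payload + dry = 0.616 + 1.924 = 2.54 t.
Using Δv = v_e ln(m₀/m_f): Δv = v_e · ln(m₀/m_f) = 3031.3 × ln(3.516) = 3031.3 × 1.2573 ≈ 3811.1 m/s.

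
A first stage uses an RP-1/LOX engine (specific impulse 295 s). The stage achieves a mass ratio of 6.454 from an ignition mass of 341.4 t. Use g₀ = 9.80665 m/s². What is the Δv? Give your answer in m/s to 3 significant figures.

Δv ≈ 5390 m/s

v_e = Isp · g₀ = 295 × 9.80665 = 2893.0 m/s.
Using Δv = v_e ln(m₀/m_f): Δv = v_e · ln(6.454) = 2893.0 × 1.8647 ≈ 5394.5 m/s.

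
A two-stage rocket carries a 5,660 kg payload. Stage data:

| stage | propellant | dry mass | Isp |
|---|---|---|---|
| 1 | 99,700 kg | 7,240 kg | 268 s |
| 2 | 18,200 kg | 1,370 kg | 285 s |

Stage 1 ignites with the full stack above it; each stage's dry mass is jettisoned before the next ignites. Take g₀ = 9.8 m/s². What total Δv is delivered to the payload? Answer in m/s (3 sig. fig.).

Ignition mass of stage 1 = 99,700+7,240 + 18,200+1,370 + 5,660 = 132,170 kg.
Stage 1: m₀ = 132,170 kg, m_f = 132,170 − 99,700 = 32,470 kg; Δv = 268×9.8×ln(4.071) = 2626.4×1.4038 ≈ 3687 m/s.
Stage 2: m₀ = 25,230 kg, m_f = 25,230 − 18,200 = 7,030 kg; Δv = 285×9.8×ln(3.589) = 2793.0×1.2778 ≈ 3569 m/s.
Total Δv = 3687 + 3569 = 7256 m/s.

Δv ≈ 7260 m/s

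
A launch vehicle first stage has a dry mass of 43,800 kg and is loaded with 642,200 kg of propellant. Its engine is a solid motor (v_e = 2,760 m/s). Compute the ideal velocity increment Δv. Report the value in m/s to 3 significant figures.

m₀ = m_dry + m_prop = 43,800 + 642,200 = 686,000 kg.
Δv = v_e · ln(m₀/m_f) = 2760.0 × ln(15.66) = 2760.0 × 2.7512 ≈ 7593.4 m/s.

Δv ≈ 7590 m/s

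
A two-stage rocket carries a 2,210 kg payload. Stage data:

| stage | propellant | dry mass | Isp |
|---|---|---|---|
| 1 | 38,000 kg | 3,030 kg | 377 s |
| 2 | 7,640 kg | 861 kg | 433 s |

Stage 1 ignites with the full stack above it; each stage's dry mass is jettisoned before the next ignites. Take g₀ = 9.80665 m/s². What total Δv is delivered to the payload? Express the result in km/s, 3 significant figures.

Ignition mass of stage 1 = 38,000+3,030 + 7,640+861 + 2,210 = 51,741 kg.
Stage 1: m₀ = 51,741 kg, m_f = 51,741 − 38,000 = 13,741 kg; Δv = 377×9.80665×ln(3.765) = 3697.1×1.3259 ≈ 4902 m/s.
Stage 2: m₀ = 10,711 kg, m_f = 10,711 − 7,640 = 3,071 kg; Δv = 433×9.80665×ln(3.488) = 4246.3×1.2493 ≈ 5305 m/s.
Total Δv = 4902 + 5305 = 10207 m/s.

Δv ≈ 10.2 km/s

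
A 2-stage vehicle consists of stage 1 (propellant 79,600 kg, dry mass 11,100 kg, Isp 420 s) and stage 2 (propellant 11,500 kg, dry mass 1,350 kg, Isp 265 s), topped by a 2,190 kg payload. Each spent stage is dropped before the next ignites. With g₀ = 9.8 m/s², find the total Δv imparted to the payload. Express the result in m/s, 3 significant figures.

Ignition mass of stage 1 = 79,600+11,100 + 11,500+1,350 + 2,190 = 105,740 kg.
Stage 1: m₀ = 105,740 kg, m_f = 105,740 − 79,600 = 26,140 kg; Δv = 420×9.8×ln(4.045) = 4116.0×1.3975 ≈ 5752 m/s.
Stage 2: m₀ = 15,040 kg, m_f = 15,040 − 11,500 = 3,540 kg; Δv = 265×9.8×ln(4.249) = 2597.0×1.4466 ≈ 3757 m/s.
Total Δv = 5752 + 3757 = 9509 m/s.

Δv ≈ 9510 m/s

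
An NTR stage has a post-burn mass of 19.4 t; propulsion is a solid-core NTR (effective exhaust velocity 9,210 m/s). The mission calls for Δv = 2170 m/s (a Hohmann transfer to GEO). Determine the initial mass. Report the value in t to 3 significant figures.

initial mass ≈ 24.6 t

m₀/m_f = exp(Δv / v_e) = exp(2170 / 9210.0) = exp(0.2356) = 1.2657.
m₀ = m_f × 1.2657 = 19.4 × 1.2657 = 24.5546 t.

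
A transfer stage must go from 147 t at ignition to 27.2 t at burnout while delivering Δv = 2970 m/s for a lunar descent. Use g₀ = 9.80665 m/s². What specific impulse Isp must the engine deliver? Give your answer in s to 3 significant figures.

Isp ≈ 180 s

ln(m₀/m_f) = ln(147000/27200) = ln(5.404) = 1.6872.
Rocket equation: v_e = Δv / ln(m₀/m_f) = 2970 / 1.6872 = 1760.3 m/s.
Isp = v_e / g₀ = 1760.3 / 9.80665 = 179.5 s.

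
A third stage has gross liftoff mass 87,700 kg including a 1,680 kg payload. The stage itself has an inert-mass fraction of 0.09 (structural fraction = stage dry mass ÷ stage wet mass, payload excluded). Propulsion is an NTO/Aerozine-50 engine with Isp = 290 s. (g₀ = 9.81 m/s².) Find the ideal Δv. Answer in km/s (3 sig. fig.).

Δv ≈ 6.35 km/s

Stage wet mass = m₀ − payload = 87,700 − 1,680 = 86,020 kg.
Stage dry mass = ε × stage wet mass = 0.09 × 86,020 = 7,741.8 kg.
Burnout mass m_f = stage dry + payload = 7,741.8 + 1,680 = 9,421.8 kg.
v_e = Isp · g₀ = 290 × 9.81 = 2844.9 m/s.
Δv = v_e · ln(87,700/9,421.8) = 2844.9 × ln(9.308) = 2844.9 × 2.2309 ≈ 6347 m/s.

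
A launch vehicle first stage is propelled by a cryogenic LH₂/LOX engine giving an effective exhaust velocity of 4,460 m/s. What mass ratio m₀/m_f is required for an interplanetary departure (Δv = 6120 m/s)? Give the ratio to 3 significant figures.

mass ratio ≈ 3.94

m₀/m_f = exp(Δv / v_e) = exp(6120 / 4460.0) = exp(1.3722) = 3.9440.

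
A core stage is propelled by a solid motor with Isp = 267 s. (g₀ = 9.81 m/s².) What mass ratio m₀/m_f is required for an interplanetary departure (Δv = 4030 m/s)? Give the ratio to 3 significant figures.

mass ratio ≈ 4.66

v_e = Isp · g₀ = 267 × 9.81 = 2619.3 m/s.
Rocket equation: m₀/m_f = exp(Δv / v_e) = exp(4030 / 2619.3) = exp(1.5386) = 4.6580.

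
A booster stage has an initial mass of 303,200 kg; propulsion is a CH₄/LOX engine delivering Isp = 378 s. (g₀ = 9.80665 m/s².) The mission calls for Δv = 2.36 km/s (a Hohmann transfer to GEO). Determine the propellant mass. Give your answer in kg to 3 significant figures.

propellant mass ≈ 143000 kg

v_e = Isp · g₀ = 378 × 9.80665 = 3706.9 m/s.
m₀/m_f = exp(Δv / v_e) = exp(2360 / 3706.9) = exp(0.6366) = 1.8901.
m_f = 303,200 / 1.8901 = 160,415 kg, so propellant = m₀ − m_f = 303,200 − 160,415 = 142,785 kg.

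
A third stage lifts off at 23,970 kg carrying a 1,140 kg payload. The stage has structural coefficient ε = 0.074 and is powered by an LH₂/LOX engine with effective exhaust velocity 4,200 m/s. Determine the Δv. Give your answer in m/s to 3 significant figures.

Δv ≈ 8970 m/s

Stage wet mass = m₀ − payload = 23,970 − 1,140 = 22,830 kg.
Stage dry mass = ε × stage wet mass = 0.074 × 22,830 = 1,689.42 kg.
Burnout mass m_f = stage dry + payload = 1,689.42 + 1,140 = 2,829.42 kg.
Δv = v_e · ln(23,970/2,829.42) = 4200.0 × ln(8.472) = 4200.0 × 2.1367 ≈ 8974 m/s.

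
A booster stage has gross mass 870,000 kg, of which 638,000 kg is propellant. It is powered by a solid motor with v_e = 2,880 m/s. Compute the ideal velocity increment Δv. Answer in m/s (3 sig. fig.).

m_f = m₀ − m_prop = 870,000 − 638,000 = 232,000 kg.
Δv = v_e · ln(m₀/m_f) = 2880.0 × ln(3.75) = 2880.0 × 1.3218 ≈ 3806.7 m/s.

Δv ≈ 3810 m/s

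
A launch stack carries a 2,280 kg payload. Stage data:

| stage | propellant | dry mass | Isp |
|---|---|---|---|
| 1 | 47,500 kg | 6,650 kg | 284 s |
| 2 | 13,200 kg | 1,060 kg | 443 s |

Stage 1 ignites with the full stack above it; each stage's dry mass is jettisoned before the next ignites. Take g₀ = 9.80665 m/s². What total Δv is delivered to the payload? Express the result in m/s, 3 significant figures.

Δv ≈ 10100 m/s

Ignition mass of stage 1 = 47,500+6,650 + 13,200+1,060 + 2,280 = 70,690 kg.
Stage 1: m₀ = 70,690 kg, m_f = 70,690 − 47,500 = 23,190 kg; Δv = 284×9.80665×ln(3.048) = 2785.1×1.1146 ≈ 3104 m/s.
Stage 2: m₀ = 16,540 kg, m_f = 16,540 − 13,200 = 3,340 kg; Δv = 443×9.80665×ln(4.952) = 4344.3×1.5998 ≈ 6950 m/s.
Total Δv = 3104 + 6950 = 10054 m/s.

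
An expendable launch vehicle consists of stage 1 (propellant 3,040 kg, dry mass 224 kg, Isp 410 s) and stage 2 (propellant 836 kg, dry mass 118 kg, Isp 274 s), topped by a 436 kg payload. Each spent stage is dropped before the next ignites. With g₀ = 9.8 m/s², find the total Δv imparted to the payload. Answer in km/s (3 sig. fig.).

Ignition mass of stage 1 = 3,040+224 + 836+118 + 436 = 4,654 kg.
Stage 1: m₀ = 4,654 kg, m_f = 4,654 − 3,040 = 1,614 kg; Δv = 410×9.8×ln(2.884) = 4018.0×1.0590 ≈ 4255 m/s.
Stage 2: m₀ = 1,390 kg, m_f = 1,390 − 836 = 554 kg; Δv = 274×9.8×ln(2.509) = 2685.2×0.9199 ≈ 2470 m/s.
Total Δv = 4255 + 2470 = 6725 m/s.

Δv ≈ 6.73 km/s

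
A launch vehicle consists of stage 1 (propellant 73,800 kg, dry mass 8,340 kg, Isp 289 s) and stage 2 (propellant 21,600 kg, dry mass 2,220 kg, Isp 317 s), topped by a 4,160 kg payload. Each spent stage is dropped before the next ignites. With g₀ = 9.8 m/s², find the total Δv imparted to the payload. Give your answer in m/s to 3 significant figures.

Ignition mass of stage 1 = 73,800+8,340 + 21,600+2,220 + 4,160 = 110,120 kg.
Stage 1: m₀ = 110,120 kg, m_f = 110,120 − 73,800 = 36,320 kg; Δv = 289×9.8×ln(3.032) = 2832.2×1.1092 ≈ 3141 m/s.
Stage 2: m₀ = 27,980 kg, m_f = 27,980 − 21,600 = 6,380 kg; Δv = 317×9.8×ln(4.386) = 3106.6×1.4783 ≈ 4593 m/s.
Total Δv = 3141 + 4593 = 7734 m/s.

Δv ≈ 7730 m/s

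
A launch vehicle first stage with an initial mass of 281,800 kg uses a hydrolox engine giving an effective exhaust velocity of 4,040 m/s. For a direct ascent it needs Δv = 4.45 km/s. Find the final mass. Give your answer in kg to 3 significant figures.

From the ideal rocket equation, m₀/m_f = exp(Δv / v_e) = exp(4450 / 4040.0) = exp(1.1015) = 3.0086.
m_f = m₀ / 3.0086 = 281,800 / 3.0086 = 93,664.8 kg.

final mass ≈ 93700 kg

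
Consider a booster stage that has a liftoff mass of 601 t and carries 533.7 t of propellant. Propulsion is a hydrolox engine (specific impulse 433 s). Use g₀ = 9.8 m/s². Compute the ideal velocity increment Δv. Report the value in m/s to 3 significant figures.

v_e = Isp · g₀ = 433 × 9.8 = 4243.4 m/s.
m_f = m₀ − m_prop = 601 − 533.7 = 67.3 t.
From the ideal rocket equation, Δv = v_e · ln(m₀/m_f) = 4243.4 × ln(8.93) = 4243.4 × 2.1894 ≈ 9290.6 m/s.

Δv ≈ 9290 m/s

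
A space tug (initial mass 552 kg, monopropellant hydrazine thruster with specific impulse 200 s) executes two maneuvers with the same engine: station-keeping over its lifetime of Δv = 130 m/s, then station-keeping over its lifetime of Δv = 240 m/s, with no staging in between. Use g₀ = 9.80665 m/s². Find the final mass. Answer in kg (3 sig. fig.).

final mass ≈ 457 kg

v_e = Isp · g₀ = 200 × 9.80665 = 1961.3 m/s.
After the first burn: m = 552 × exp(−130/1961.3) = 552 × 0.93587 = 516.6 kg.
After the second burn: m = 516.6 × exp(−240/1961.3) = 516.6 × 0.88482 = 457.098 kg.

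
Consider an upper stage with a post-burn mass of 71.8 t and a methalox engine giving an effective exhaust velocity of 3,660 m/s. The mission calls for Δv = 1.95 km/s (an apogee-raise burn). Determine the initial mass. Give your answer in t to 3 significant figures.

initial mass ≈ 122 t

Using Δv = v_e ln(m₀/m_f): m₀/m_f = exp(Δv / v_e) = exp(1950 / 3660.0) = exp(0.5328) = 1.7037.
m₀ = m_f × 1.7037 = 71.8 × 1.7037 = 122.326 t.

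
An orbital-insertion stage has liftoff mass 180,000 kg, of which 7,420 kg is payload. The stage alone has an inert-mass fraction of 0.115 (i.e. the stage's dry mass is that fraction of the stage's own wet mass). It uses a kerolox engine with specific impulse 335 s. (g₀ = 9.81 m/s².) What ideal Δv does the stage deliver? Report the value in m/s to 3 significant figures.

Δv ≈ 6200 m/s

Stage wet mass = m₀ − payload = 180,000 − 7,420 = 172,580 kg.
Stage dry mass = ε × stage wet mass = 0.115 × 172,580 = 19,846.7 kg.
Burnout mass m_f = stage dry + payload = 19,846.7 + 7,420 = 27,266.7 kg.
v_e = Isp · g₀ = 335 × 9.81 = 3286.4 m/s.
Rocket equation: Δv = v_e · ln(180,000/27,266.7) = 3286.4 × ln(6.601) = 3286.4 × 1.8873 ≈ 6202 m/s.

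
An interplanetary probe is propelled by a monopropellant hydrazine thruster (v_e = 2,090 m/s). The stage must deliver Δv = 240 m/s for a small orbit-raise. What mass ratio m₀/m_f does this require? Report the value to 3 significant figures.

m₀/m_f = exp(Δv / v_e) = exp(240 / 2090.0) = exp(0.1148) = 1.1217.

mass ratio ≈ 1.12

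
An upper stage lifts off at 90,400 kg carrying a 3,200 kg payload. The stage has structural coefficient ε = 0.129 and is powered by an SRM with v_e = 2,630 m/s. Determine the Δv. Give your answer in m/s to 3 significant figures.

Stage wet mass = m₀ − payload = 90,400 − 3,200 = 87,200 kg.
Stage dry mass = ε × stage wet mass = 0.129 × 87,200 = 11,248.8 kg.
Burnout mass m_f = stage dry + payload = 11,248.8 + 3,200 = 14,448.8 kg.
From the ideal rocket equation, Δv = v_e · ln(90,400/14,448.8) = 2630.0 × ln(6.257) = 2630.0 × 1.8336 ≈ 4822 m/s.

Δv ≈ 4820 m/s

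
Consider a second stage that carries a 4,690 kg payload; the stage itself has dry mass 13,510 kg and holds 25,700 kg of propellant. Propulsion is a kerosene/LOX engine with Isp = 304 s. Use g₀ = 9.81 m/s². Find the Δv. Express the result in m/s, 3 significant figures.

v_e = Isp · g₀ = 304 × 9.81 = 2982.2 m/s.
m₀ = payload + dry + propellant = 4,690 + 13,510 + 25,700 = 43,900 kg.
m_f = payload + dry = 4,690 + 13,510 = 18,200 kg.
Using Δv = v_e ln(m₀/m_f): Δv = v_e · ln(m₀/m_f) = 2982.2 × ln(2.412) = 2982.2 × 0.8805 ≈ 2625.8 m/s.

Δv ≈ 2630 m/s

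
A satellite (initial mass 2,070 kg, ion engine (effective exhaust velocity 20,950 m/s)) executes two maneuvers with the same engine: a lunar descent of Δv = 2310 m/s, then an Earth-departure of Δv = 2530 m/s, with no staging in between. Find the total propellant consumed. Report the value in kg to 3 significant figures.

After the first burn: m = 2070 × exp(−2310/20950.0) = 2070 × 0.89560 = 1,853.89 kg.
After the second burn: m = 1,853.89 × exp(−2530/20950.0) = 1,853.89 × 0.88624 = 1,642.99 kg.
Total propellant = m₀ − m_final = 2070 − 1,642.99 = 427.01 kg.

total propellant consumed ≈ 427 kg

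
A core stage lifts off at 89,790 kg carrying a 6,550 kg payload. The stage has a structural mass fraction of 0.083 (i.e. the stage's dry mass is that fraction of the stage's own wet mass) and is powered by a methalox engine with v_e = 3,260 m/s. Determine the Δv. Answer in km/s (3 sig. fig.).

Δv ≈ 6.19 km/s

Stage wet mass = m₀ − payload = 89,790 − 6,550 = 83,240 kg.
Stage dry mass = ε × stage wet mass = 0.083 × 83,240 = 6,908.92 kg.
Burnout mass m_f = stage dry + payload = 6,908.92 + 6,550 = 13,458.92 kg.
From the ideal rocket equation, Δv = v_e · ln(89,790/13,458.92) = 3260.0 × ln(6.671) = 3260.0 × 1.8978 ≈ 6187 m/s.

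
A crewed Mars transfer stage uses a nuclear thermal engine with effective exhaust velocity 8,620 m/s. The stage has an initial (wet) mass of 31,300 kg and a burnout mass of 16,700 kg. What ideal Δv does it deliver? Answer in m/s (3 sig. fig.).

Using Δv = v_e ln(m₀/m_f): Δv = v_e · ln(m₀/m_f) = 8620.0 × ln(1.874) = 8620.0 × 0.6282 ≈ 5415.2 m/s.

Δv ≈ 5420 m/s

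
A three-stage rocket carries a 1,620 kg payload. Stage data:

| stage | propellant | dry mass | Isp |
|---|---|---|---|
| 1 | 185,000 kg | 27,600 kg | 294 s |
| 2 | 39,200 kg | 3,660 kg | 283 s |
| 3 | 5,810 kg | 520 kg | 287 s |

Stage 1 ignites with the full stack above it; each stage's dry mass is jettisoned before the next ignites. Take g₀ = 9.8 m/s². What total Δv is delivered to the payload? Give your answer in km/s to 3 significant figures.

Ignition mass of stage 1 = 185,000+27,600 + 39,200+3,660 + 5,810+520 + 1,620 = 263,410 kg.
Stage 1: m₀ = 263,410 kg, m_f = 263,410 − 185,000 = 78,410 kg; Δv = 294×9.8×ln(3.359) = 2881.2×1.2118 ≈ 3491 m/s.
Stage 2: m₀ = 50,810 kg, m_f = 50,810 − 39,200 = 11,610 kg; Δv = 283×9.8×ln(4.376) = 2773.4×1.4762 ≈ 4094 m/s.
Stage 3: m₀ = 7,950 kg, m_f = 7,950 − 5,810 = 2,140 kg; Δv = 287×9.8×ln(3.715) = 2812.6×1.3124 ≈ 3691 m/s.
Total Δv = 3491 + 4094 + 3691 = 11276 m/s.

Δv ≈ 11.3 km/s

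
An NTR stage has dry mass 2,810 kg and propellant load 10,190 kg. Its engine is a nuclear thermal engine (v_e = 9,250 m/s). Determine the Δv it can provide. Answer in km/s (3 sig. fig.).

m₀ = m_dry + m_prop = 2,810 + 10,190 = 13,000 kg.
By the Tsiolkovsky rocket equation, Δv = v_e · ln(m₀/m_f) = 9250.0 × ln(4.626) = 9250.0 × 1.5318 ≈ 14168.8 m/s.

Δv ≈ 14.2 km/s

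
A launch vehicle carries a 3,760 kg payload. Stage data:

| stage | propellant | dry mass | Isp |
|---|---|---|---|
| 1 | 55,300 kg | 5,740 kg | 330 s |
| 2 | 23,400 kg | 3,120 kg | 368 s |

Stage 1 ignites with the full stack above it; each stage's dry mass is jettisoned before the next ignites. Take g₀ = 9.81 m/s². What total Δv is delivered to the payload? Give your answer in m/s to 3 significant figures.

Δv ≈ 8360 m/s

Ignition mass of stage 1 = 55,300+5,740 + 23,400+3,120 + 3,760 = 91,320 kg.
Stage 1: m₀ = 91,320 kg, m_f = 91,320 − 55,300 = 36,020 kg; Δv = 330×9.81×ln(2.535) = 3237.3×0.9303 ≈ 3012 m/s.
Stage 2: m₀ = 30,280 kg, m_f = 30,280 − 23,400 = 6,880 kg; Δv = 368×9.81×ln(4.401) = 3610.1×1.4819 ≈ 5350 m/s.
Total Δv = 3012 + 5350 = 8362 m/s.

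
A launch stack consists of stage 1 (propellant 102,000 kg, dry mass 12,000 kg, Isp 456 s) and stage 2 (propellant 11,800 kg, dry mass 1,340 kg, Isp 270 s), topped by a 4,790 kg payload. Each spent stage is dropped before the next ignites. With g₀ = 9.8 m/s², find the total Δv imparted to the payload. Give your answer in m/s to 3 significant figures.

Δv ≈ 9470 m/s

Ignition mass of stage 1 = 102,000+12,000 + 11,800+1,340 + 4,790 = 131,930 kg.
Stage 1: m₀ = 131,930 kg, m_f = 131,930 − 102,000 = 29,930 kg; Δv = 456×9.8×ln(4.408) = 4468.8×1.4834 ≈ 6629 m/s.
Stage 2: m₀ = 17,930 kg, m_f = 17,930 − 11,800 = 6,130 kg; Δv = 270×9.8×ln(2.925) = 2646.0×1.0733 ≈ 2840 m/s.
Total Δv = 6629 + 2840 = 9469 m/s.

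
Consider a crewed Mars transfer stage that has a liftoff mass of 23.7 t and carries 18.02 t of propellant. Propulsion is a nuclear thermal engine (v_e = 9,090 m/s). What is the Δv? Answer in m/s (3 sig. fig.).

m_f = m₀ − m_prop = 23.7 − 18.02 = 5.68 t.
Δv = v_e · ln(m₀/m_f) = 9090.0 × ln(4.173) = 9090.0 × 1.4285 ≈ 12985.3 m/s.

Δv ≈ 13000 m/s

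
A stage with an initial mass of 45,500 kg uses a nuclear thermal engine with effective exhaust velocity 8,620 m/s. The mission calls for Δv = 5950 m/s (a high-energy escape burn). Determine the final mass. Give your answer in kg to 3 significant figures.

final mass ≈ 22800 kg

Rocket equation: m₀/m_f = exp(Δv / v_e) = exp(5950 / 8620.0) = exp(0.6903) = 1.9942.
m_f = m₀ / 1.9942 = 45,500 / 1.9942 = 22,816.2 kg.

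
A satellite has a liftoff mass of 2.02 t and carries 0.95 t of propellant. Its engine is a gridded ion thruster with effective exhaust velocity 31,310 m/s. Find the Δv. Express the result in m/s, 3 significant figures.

Δv ≈ 19900 m/s

m_f = m₀ − m_prop = 2.02 − 0.95 = 1.07 t.
Δv = v_e · ln(m₀/m_f) = 31310.0 × ln(1.888) = 31310.0 × 0.6354 ≈ 19895.6 m/s.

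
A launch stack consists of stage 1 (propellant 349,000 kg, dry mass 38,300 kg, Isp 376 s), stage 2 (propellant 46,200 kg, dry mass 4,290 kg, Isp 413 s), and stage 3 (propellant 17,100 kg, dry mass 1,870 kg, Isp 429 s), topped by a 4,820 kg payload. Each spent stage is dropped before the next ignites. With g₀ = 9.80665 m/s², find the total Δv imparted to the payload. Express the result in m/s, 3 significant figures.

Δv ≈ 14500 m/s

Ignition mass of stage 1 = 349,000+38,300 + 46,200+4,290 + 17,100+1,870 + 4,820 = 461,580 kg.
Stage 1: m₀ = 461,580 kg, m_f = 461,580 − 349,000 = 112,580 kg; Δv = 376×9.80665×ln(4.1) = 3687.3×1.4110 ≈ 5203 m/s.
Stage 2: m₀ = 74,280 kg, m_f = 74,280 − 46,200 = 28,080 kg; Δv = 413×9.80665×ln(2.645) = 4050.1×0.9728 ≈ 3940 m/s.
Stage 3: m₀ = 23,790 kg, m_f = 23,790 − 17,100 = 6,690 kg; Δv = 429×9.80665×ln(3.556) = 4207.1×1.2687 ≈ 5337 m/s.
Total Δv = 5203 + 3940 + 5337 = 14480 m/s.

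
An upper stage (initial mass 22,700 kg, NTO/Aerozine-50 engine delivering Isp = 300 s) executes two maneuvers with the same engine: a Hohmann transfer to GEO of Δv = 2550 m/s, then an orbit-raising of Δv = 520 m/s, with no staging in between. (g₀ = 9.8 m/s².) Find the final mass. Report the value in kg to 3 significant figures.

v_e = Isp · g₀ = 300 × 9.8 = 2940.0 m/s.
After the first burn: m = 22700 × exp(−2550/2940.0) = 22700 × 0.42006 = 9,535.36 kg.
After the second burn: m = 9,535.36 × exp(−520/2940.0) = 9,535.36 × 0.83789 = 7,989.58 kg.

final mass ≈ 7990 kg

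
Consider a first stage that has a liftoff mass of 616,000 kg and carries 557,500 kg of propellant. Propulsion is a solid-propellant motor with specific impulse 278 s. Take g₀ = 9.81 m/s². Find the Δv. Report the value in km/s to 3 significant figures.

Δv ≈ 6.42 km/s

v_e = Isp · g₀ = 278 × 9.81 = 2727.2 m/s.
m_f = m₀ − m_prop = 616,000 − 557,500 = 58,500 kg.
Δv = v_e · ln(m₀/m_f) = 2727.2 × ln(10.53) = 2727.2 × 2.3542 ≈ 6420.4 m/s.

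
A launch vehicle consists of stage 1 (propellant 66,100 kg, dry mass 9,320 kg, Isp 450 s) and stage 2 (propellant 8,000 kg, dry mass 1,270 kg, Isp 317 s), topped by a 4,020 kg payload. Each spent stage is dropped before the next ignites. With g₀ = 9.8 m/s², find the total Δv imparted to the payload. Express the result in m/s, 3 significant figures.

Ignition mass of stage 1 = 66,100+9,320 + 8,000+1,270 + 4,020 = 88,710 kg.
Stage 1: m₀ = 88,710 kg, m_f = 88,710 − 66,100 = 22,610 kg; Δv = 450×9.8×ln(3.923) = 4410.0×1.3670 ≈ 6028 m/s.
Stage 2: m₀ = 13,290 kg, m_f = 13,290 − 8,000 = 5,290 kg; Δv = 317×9.8×ln(2.512) = 3106.6×0.9212 ≈ 2862 m/s.
Total Δv = 6028 + 2862 = 8890 m/s.

Δv ≈ 8890 m/s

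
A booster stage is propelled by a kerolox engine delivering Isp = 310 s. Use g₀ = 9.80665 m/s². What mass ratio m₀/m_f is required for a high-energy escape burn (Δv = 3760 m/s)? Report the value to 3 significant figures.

v_e = Isp · g₀ = 310 × 9.80665 = 3040.1 m/s.
m₀/m_f = exp(Δv / v_e) = exp(3760 / 3040.1) = exp(1.2368) = 3.4446.

mass ratio ≈ 3.44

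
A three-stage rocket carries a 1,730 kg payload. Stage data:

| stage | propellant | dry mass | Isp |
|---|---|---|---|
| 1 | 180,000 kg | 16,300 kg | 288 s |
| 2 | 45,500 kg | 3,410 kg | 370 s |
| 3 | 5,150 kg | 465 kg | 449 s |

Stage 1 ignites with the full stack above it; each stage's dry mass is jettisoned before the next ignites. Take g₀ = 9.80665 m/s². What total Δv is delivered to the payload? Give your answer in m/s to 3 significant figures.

Ignition mass of stage 1 = 180,000+16,300 + 45,500+3,410 + 5,150+465 + 1,730 = 252,555 kg.
Stage 1: m₀ = 252,555 kg, m_f = 252,555 − 180,000 = 72,555 kg; Δv = 288×9.80665×ln(3.481) = 2824.3×1.2473 ≈ 3523 m/s.
Stage 2: m₀ = 56,255 kg, m_f = 56,255 − 45,500 = 10,755 kg; Δv = 370×9.80665×ln(5.231) = 3628.5×1.6545 ≈ 6003 m/s.
Stage 3: m₀ = 7,345 kg, m_f = 7,345 − 5,150 = 2,195 kg; Δv = 449×9.80665×ln(3.346) = 4403.2×1.2078 ≈ 5318 m/s.
Total Δv = 3523 + 6003 + 5318 = 14844 m/s.

Δv ≈ 14800 m/s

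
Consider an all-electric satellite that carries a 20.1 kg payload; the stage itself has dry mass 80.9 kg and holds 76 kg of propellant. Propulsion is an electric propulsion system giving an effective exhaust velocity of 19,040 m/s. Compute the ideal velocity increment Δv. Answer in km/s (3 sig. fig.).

Δv ≈ 10.7 km/s

m₀ = payload + dry + propellant = 20.1 + 80.9 + 76 = 177 kg.
m_f = payload + dry = 20.1 + 80.9 = 101 kg.
Δv = v_e · ln(m₀/m_f) = 19040.0 × ln(1.752) = 19040.0 × 0.5610 ≈ 10682.0 m/s.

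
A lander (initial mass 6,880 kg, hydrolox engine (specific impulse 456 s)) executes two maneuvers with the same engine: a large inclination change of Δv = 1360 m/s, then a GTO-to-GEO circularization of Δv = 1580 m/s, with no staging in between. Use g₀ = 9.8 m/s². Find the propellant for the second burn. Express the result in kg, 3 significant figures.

propellant for the second burn ≈ 1510 kg

v_e = Isp · g₀ = 456 × 9.8 = 4468.8 m/s.
After the first burn: m = 6880 × exp(−1360/4468.8) = 6880 × 0.73762 = 5,074.83 kg.
After the second burn: m = 5,074.83 × exp(−1580/4468.8) = 5,074.83 × 0.70218 = 3,563.44 kg.
Second-burn propellant = 5,074.83 − 3,563.44 = 1,511.39 kg.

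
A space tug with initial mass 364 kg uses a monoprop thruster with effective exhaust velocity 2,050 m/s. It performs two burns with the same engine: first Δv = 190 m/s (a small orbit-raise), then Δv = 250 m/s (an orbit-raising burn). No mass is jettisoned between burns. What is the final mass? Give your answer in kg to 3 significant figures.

final mass ≈ 294 kg

After the first burn: m = 364 × exp(−190/2050.0) = 364 × 0.91148 = 331.779 kg.
After the second burn: m = 331.779 × exp(−250/2050.0) = 331.779 × 0.88519 = 293.687 kg.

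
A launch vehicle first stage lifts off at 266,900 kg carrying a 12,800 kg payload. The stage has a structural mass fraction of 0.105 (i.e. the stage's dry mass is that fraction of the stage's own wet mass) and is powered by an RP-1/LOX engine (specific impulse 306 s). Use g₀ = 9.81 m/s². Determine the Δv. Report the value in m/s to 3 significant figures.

Δv ≈ 5740 m/s

Stage wet mass = m₀ − payload = 266,900 − 12,800 = 254,100 kg.
Stage dry mass = ε × stage wet mass = 0.105 × 254,100 = 26,680.5 kg.
Burnout mass m_f = stage dry + payload = 26,680.5 + 12,800 = 39,480.5 kg.
v_e = Isp · g₀ = 306 × 9.81 = 3001.9 m/s.
By the Tsiolkovsky rocket equation, Δv = v_e · ln(266,900/39,480.5) = 3001.9 × ln(6.76) = 3001.9 × 1.9111 ≈ 5737 m/s.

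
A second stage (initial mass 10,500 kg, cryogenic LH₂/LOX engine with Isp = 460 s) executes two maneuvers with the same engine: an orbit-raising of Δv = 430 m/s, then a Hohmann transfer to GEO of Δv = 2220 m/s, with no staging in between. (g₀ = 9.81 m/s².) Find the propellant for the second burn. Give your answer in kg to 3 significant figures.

propellant for the second burn ≈ 3710 kg

v_e = Isp · g₀ = 460 × 9.81 = 4512.6 m/s.
After the first burn: m = 10500 × exp(−430/4512.6) = 10500 × 0.90911 = 9,545.66 kg.
After the second burn: m = 9,545.66 × exp(−2220/4512.6) = 9,545.66 × 0.61143 = 5,836.5 kg.
Second-burn propellant = 9,545.66 − 5,836.5 = 3,709.16 kg.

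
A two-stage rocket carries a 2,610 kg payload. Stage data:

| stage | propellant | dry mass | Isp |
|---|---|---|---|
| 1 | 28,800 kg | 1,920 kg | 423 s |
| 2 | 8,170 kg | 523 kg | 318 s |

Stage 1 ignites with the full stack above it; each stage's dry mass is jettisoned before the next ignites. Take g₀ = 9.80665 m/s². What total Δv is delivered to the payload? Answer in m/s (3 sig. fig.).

Δv ≈ 8800 m/s

Ignition mass of stage 1 = 28,800+1,920 + 8,170+523 + 2,610 = 42,023 kg.
Stage 1: m₀ = 42,023 kg, m_f = 42,023 − 28,800 = 13,223 kg; Δv = 423×9.80665×ln(3.178) = 4148.2×1.1563 ≈ 4796 m/s.
Stage 2: m₀ = 11,303 kg, m_f = 11,303 − 8,170 = 3,133 kg; Δv = 318×9.80665×ln(3.608) = 3118.5×1.2831 ≈ 4001 m/s.
Total Δv = 4796 + 4001 = 8797 m/s.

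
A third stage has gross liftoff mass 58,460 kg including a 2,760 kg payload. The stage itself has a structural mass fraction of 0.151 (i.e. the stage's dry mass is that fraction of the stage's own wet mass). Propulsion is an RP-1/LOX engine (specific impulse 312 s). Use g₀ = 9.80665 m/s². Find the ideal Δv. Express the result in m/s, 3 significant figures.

Stage wet mass = m₀ − payload = 58,460 − 2,760 = 55,700 kg.
Stage dry mass = ε × stage wet mass = 0.151 × 55,700 = 8,410.7 kg.
Burnout mass m_f = stage dry + payload = 8,410.7 + 2,760 = 11,170.7 kg.
v_e = Isp · g₀ = 312 × 9.80665 = 3059.7 m/s.
By the Tsiolkovsky rocket equation, Δv = v_e · ln(58,460/11,170.7) = 3059.7 × ln(5.233) = 3059.7 × 1.6550 ≈ 5064 m/s.

Δv ≈ 5060 m/s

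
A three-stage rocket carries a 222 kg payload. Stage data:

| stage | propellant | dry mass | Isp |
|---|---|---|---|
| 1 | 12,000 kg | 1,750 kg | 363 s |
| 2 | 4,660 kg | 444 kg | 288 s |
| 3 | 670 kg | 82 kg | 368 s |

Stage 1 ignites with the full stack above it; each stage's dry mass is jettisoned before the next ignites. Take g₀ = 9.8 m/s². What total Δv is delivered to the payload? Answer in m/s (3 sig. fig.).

Δv ≈ 11600 m/s

Ignition mass of stage 1 = 12,000+1,750 + 4,660+444 + 670+82 + 222 = 19,828 kg.
Stage 1: m₀ = 19,828 kg, m_f = 19,828 − 12,000 = 7,828 kg; Δv = 363×9.8×ln(2.533) = 3557.4×0.9294 ≈ 3306 m/s.
Stage 2: m₀ = 6,078 kg, m_f = 6,078 − 4,660 = 1,418 kg; Δv = 288×9.8×ln(4.286) = 2822.4×1.4554 ≈ 4108 m/s.
Stage 3: m₀ = 974 kg, m_f = 974 − 670 = 304 kg; Δv = 368×9.8×ln(3.204) = 3606.4×1.1644 ≈ 4199 m/s.
Total Δv = 3306 + 4108 + 4199 = 11613 m/s.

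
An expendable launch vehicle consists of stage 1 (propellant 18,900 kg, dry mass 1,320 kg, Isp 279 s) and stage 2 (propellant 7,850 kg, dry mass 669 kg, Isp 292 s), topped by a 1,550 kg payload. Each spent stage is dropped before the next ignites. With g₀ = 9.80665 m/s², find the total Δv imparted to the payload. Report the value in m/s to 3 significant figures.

Ignition mass of stage 1 = 18,900+1,320 + 7,850+669 + 1,550 = 30,289 kg.
Stage 1: m₀ = 30,289 kg, m_f = 30,289 − 18,900 = 11,389 kg; Δv = 279×9.80665×ln(2.659) = 2736.1×0.9781 ≈ 2676 m/s.
Stage 2: m₀ = 10,069 kg, m_f = 10,069 − 7,850 = 2,219 kg; Δv = 292×9.80665×ln(4.538) = 2863.5×1.5124 ≈ 4331 m/s.
Total Δv = 2676 + 4331 = 7007 m/s.

Δv ≈ 7010 m/s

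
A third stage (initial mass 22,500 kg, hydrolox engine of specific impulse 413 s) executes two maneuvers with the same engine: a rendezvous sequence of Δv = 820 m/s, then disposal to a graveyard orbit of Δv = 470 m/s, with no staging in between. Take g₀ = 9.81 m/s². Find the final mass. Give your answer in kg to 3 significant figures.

final mass ≈ 16400 kg

v_e = Isp · g₀ = 413 × 9.81 = 4051.5 m/s.
After the first burn: m = 22500 × exp(−820/4051.5) = 22500 × 0.81677 = 18,377.3 kg.
After the second burn: m = 18,377.3 × exp(−470/4051.5) = 18,377.3 × 0.89047 = 16,364.4 kg.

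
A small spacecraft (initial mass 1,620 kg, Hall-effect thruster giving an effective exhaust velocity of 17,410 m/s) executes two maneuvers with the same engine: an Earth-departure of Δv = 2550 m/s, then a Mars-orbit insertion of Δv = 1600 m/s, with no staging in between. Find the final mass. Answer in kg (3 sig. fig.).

final mass ≈ 1280 kg

After the first burn: m = 1620 × exp(−2550/17410.0) = 1620 × 0.86375 = 1,399.28 kg.
After the second burn: m = 1,399.28 × exp(−1600/17410.0) = 1,399.28 × 0.91220 = 1,276.42 kg.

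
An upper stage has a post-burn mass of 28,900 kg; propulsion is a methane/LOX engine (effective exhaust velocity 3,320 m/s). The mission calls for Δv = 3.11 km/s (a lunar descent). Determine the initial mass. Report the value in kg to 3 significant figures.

From the ideal rocket equation, m₀/m_f = exp(Δv / v_e) = exp(3110 / 3320.0) = exp(0.9367) = 2.5517.
m₀ = m_f × 2.5517 = 28,900 × 2.5517 = 73,744.1 kg.

initial mass ≈ 73700 kg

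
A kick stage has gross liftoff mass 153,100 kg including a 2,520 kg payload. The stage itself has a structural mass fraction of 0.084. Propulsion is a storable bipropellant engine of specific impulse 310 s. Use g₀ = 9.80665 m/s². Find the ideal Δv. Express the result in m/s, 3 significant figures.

Stage wet mass = m₀ − payload = 153,100 − 2,520 = 150,580 kg.
Stage dry mass = ε × stage wet mass = 0.084 × 150,580 = 12,648.7 kg.
Burnout mass m_f = stage dry + payload = 12,648.7 + 2,520 = 15,168.7 kg.
v_e = Isp · g₀ = 310 × 9.80665 = 3040.1 m/s.
Δv = v_e · ln(153,100/15,168.7) = 3040.1 × ln(10.09) = 3040.1 × 2.3119 ≈ 7028 m/s.

Δv ≈ 7030 m/s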